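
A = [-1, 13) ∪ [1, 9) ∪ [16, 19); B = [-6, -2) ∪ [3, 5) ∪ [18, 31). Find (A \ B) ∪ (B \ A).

[-6, -2) ∪ [-1, 3) ∪ [5, 13) ∪ [16, 18) ∪ [19, 31)

Merge the first list: [-1, 13), [16, 19).
A \ B = [-1, 3), [5, 13), [16, 18).
B \ A = [-6, -2), [19, 31).
Union of the two gives the symmetric difference.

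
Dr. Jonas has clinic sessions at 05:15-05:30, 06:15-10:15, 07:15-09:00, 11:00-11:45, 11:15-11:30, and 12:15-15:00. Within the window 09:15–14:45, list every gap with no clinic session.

10:15-11:00, 11:45-12:15

The merged coverage is 05:15-05:30, 06:15-10:15, 11:00-11:45, 12:15-15:00.
Complement within 09:15-14:45: 10:15-11:00, 11:45-12:15.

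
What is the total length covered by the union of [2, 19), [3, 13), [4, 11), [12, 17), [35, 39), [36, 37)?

Merged: [2, 19), [35, 39).
Lengths: 17 + 4 = 21.

21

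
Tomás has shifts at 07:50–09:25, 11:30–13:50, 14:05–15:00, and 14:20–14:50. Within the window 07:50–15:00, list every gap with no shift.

09:25–11:30, 13:50–14:05

The merged coverage is 07:50–09:25, 11:30–13:50, 14:05–15:00.
Complement within 07:50–15:00: 09:25–11:30, 13:50–14:05.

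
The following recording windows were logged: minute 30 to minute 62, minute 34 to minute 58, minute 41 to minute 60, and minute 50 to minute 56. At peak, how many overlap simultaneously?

Sweep endpoints in order; track running count of active intervals.
Peak of 4 reached at minute 50.

4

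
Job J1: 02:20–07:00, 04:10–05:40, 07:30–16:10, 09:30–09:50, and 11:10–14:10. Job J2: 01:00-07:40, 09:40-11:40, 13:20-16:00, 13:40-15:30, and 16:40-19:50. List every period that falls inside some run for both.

02:20-07:00, 07:30-07:40, 09:40-11:40, 13:20-16:00

A, merged: 02:20-07:00, 07:30-16:10.
B, merged: 01:00-07:40, 09:40-11:40, 13:20-16:00, 16:40-19:50.
02:20-07:00 meets the second set on 02:20-07:00.
07:30-16:10 meets the second set on 07:30-07:40, 09:40-11:40, 13:20-16:00.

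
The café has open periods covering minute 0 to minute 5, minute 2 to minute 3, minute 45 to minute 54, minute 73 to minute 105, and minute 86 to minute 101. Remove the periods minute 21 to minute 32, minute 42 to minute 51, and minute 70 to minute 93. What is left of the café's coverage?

First set merges to minute 0 to minute 5, minute 45 to minute 54, minute 73 to minute 105.
minute 0 to minute 5 is untouched.
minute 45 to minute 54 with B removed leaves minute 51 to minute 54.
minute 73 to minute 105 with B removed leaves minute 93 to minute 105.

minute 0 to minute 5, minute 51 to minute 54, minute 93 to minute 105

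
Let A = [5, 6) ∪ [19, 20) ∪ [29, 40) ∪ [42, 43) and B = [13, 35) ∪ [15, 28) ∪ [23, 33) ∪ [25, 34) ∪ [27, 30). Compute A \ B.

B, merged: [13, 35).
[5, 6): nothing removed.
[19, 20): entirely removed.
[29, 40) \ B = [35, 40).
[42, 43): nothing removed.

[5, 6) ∪ [35, 40) ∪ [42, 43)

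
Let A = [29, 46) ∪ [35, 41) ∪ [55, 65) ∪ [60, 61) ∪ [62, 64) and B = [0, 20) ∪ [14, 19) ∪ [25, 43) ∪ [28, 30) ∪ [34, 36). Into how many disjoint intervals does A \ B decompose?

First set merges to [29, 46), [55, 65).
Second set merges to [0, 20), [25, 43).
A \ B = [43, 46), [55, 65).
That is 2 disjoint pieces.

2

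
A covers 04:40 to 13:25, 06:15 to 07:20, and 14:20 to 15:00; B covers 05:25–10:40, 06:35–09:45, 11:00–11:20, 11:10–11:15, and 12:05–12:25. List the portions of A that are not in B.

04:40–05:25, 10:40–11:00, 11:20–12:05, 12:25–13:25, 14:20–15:00

Merge the first list: 04:40–13:25, 14:20–15:00.
Merge the second list: 05:25–10:40, 11:00–11:20, 12:05–12:25.
04:40–13:25 \ B = 04:40–05:25, 10:40–11:00, 11:20–12:05, 12:25–13:25.
14:20–15:00: nothing removed.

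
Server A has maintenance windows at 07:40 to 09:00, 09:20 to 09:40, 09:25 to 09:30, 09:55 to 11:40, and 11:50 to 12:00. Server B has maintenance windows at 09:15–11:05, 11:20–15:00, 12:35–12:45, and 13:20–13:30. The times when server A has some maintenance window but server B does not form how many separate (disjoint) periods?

First set merges to 07:40-09:00, 09:20-09:40, 09:55-11:40, 11:50-12:00.
Second set merges to 09:15-11:05, 11:20-15:00.
A \ B = 07:40-09:00, 11:05-11:20.
That is 2 disjoint pieces.

2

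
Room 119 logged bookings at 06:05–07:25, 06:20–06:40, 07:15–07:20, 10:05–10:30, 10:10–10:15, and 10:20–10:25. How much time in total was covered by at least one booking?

Merged: 06:05-07:25, 10:05-10:30.
Lengths: 1 h 20 min + 25 min = 1 h 45 min.

1 h 45 min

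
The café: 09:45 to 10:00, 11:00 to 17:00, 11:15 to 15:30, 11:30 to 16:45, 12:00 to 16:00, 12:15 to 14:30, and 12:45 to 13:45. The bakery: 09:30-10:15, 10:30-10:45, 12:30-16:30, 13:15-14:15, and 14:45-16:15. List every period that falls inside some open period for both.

A, merged: 09:45–10:00, 11:00–17:00.
B, merged: 09:30–10:15, 10:30–10:45, 12:30–16:30.
09:45–10:00 meets the second set on 09:45–10:00.
11:00–17:00 meets the second set on 12:30–16:30.

09:45–10:00, 12:30–16:30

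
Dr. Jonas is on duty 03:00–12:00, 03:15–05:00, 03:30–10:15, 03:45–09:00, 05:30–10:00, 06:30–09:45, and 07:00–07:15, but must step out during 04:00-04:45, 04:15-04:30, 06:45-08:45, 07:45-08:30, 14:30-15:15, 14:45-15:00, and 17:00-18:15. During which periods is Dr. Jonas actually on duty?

03:00–04:00, 04:45–06:45, 08:45–12:00

Merge the first list: 03:00–12:00.
Merge the second list: 04:00–04:45, 06:45–08:45, 14:30–15:15, 17:00–18:15.
03:00–12:00 with B removed leaves 03:00–04:00, 04:45–06:45, 08:45–12:00.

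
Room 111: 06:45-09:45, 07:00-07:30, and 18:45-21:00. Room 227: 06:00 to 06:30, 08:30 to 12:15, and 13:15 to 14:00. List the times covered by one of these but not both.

A, merged: 06:45–09:45, 18:45–21:00.
Only in the first: 06:45–08:30, 18:45–21:00.
Only in the second: 06:00–06:30, 09:45–12:15, 13:15–14:00.
Together these are the periods covered by exactly one.

06:00–06:30, 06:45–08:30, 09:45–12:15, 13:15–14:00, 18:45–21:00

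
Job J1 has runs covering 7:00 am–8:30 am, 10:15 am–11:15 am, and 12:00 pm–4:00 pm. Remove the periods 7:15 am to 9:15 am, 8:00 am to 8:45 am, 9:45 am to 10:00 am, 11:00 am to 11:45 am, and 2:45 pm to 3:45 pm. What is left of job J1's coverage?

B, merged: 7:15 am–9:15 am, 9:45 am–10:00 am, 11:00 am–11:45 am, 2:45 pm–3:45 pm.
7:00 am–8:30 am with B removed leaves 7:00 am–7:15 am.
10:15 am–11:15 am with B removed leaves 10:15 am–11:00 am.
12:00 pm–4:00 pm with B removed leaves 12:00 pm–2:45 pm, 3:45 pm–4:00 pm.

7:00 am–7:15 am, 10:15 am–11:00 am, 12:00 pm–2:45 pm, 3:45 pm–4:00 pm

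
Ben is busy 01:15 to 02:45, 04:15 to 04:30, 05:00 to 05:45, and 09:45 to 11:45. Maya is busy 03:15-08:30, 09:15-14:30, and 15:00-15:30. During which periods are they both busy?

04:15–04:30, 05:00–05:45, 09:45–11:45

01:15–02:45 meets no B interval.
04:15–04:30 ∩ B → 04:15–04:30.
05:00–05:45 ∩ B → 05:00–05:45.
09:45–11:45 ∩ B → 09:45–11:45.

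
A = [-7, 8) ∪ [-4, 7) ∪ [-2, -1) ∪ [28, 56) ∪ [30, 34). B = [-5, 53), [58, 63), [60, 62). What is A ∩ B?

First set merges to [-7, 8), [28, 56).
Second set merges to [-5, 53), [58, 63).
[-7, 8) ∩ B → [-5, 8).
[28, 56) ∩ B → [28, 53).

[-5, 8) ∪ [28, 53)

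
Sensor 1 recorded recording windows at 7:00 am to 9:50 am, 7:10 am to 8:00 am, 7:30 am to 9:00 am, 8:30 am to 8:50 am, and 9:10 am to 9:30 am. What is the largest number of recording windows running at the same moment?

Sweep endpoints in order; track running count of active intervals.
Peak of 3 reached at 7:30 am.

3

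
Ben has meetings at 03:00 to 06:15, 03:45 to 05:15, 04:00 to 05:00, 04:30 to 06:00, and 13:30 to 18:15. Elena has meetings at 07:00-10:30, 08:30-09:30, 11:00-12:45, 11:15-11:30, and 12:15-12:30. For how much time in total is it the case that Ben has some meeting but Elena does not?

8 h

A, merged: 03:00–06:15, 13:30–18:15.
B, merged: 07:00–10:30, 11:00–12:45.
A \ B = 03:00–06:15, 13:30–18:15.
Total: 3 h 15 min + 4 h 45 min = 8 h.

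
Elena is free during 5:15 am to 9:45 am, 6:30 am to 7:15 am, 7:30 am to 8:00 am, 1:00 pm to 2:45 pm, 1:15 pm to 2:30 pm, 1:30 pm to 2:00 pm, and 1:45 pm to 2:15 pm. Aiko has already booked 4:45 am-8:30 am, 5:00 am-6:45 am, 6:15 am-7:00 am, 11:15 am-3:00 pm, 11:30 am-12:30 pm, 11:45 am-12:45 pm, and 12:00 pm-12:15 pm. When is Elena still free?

8:30 am–9:45 am

First set merges to 5:15 am–9:45 am, 1:00 pm–2:45 pm.
Second set merges to 4:45 am–8:30 am, 11:15 am–3:00 pm.
5:15 am–9:45 am \ B = 8:30 am–9:45 am.
1:00 pm–2:45 pm: entirely removed.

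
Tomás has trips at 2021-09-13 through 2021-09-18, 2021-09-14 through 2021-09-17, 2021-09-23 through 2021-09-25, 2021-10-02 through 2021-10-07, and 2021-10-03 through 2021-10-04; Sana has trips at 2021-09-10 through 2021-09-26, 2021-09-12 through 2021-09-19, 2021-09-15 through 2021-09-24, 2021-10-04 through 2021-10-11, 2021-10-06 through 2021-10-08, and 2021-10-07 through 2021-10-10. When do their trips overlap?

2021-09-13 through 2021-09-18, 2021-09-23 through 2021-09-25, 2021-10-04 through 2021-10-07

Merge the first list: 2021-09-13 through 2021-09-18, 2021-09-23 through 2021-09-25, 2021-10-02 through 2021-10-07.
Merge the second list: 2021-09-10 through 2021-09-26, 2021-10-04 through 2021-10-11.
2021-09-13 through 2021-09-18 overlaps B on 2021-09-13 through 2021-09-18.
2021-09-23 through 2021-09-25 overlaps B on 2021-09-23 through 2021-09-25.
2021-10-02 through 2021-10-07 overlaps B on 2021-10-04 through 2021-10-07.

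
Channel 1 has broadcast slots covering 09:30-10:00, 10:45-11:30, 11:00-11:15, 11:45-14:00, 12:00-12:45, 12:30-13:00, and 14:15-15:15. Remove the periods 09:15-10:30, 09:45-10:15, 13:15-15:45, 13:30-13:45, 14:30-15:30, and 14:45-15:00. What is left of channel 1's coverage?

A, merged: 09:30-10:00, 10:45-11:30, 11:45-14:00, 14:15-15:15.
B, merged: 09:15-10:30, 13:15-15:45.
09:30-10:00: entirely removed.
10:45-11:30: nothing removed.
11:45-14:00 \ B = 11:45-13:15.
14:15-15:15: entirely removed.

10:45-11:30, 11:45-13:15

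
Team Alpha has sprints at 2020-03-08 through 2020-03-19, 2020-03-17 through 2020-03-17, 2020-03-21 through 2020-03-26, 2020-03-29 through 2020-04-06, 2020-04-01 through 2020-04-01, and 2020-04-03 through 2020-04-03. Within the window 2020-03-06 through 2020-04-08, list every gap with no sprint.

2020-03-06 through 2020-03-07, 2020-03-20 through 2020-03-20, 2020-03-27 through 2020-03-28, 2020-04-07 through 2020-04-08

After merging, the occupied span is 2020-03-08 through 2020-03-19, 2020-03-21 through 2020-03-26, 2020-03-29 through 2020-04-06.
Gaps within 2020-03-06 through 2020-04-08: 2020-03-06 through 2020-03-07, 2020-03-20 through 2020-03-20, 2020-03-27 through 2020-03-28, 2020-04-07 through 2020-04-08.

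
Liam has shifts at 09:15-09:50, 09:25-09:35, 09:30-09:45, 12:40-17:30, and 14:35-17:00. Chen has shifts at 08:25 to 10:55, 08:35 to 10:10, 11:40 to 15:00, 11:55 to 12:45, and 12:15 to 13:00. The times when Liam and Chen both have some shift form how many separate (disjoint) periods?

First set merges to 09:15–09:50, 12:40–17:30.
Second set merges to 08:25–10:55, 11:40–15:00.
A ∩ B = 09:15–09:50, 12:40–15:00.
That is 2 disjoint pieces.

2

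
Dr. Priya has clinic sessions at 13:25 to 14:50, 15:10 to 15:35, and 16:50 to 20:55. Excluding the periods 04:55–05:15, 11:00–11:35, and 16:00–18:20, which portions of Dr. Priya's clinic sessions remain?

13:25–14:50 is untouched.
15:10–15:35 is untouched.
16:50–20:55 with B removed leaves 18:20–20:55.

13:25–14:50, 15:10–15:35, 18:20–20:55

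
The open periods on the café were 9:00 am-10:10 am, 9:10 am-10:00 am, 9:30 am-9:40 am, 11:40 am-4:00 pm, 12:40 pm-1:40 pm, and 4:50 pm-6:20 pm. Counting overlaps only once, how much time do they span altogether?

Merged: 9:00 am–10:10 am, 11:40 am–4:00 pm, 4:50 pm–6:20 pm.
Lengths: 1 h 10 min + 4 h 20 min + 1 h 30 min = 7 h.

7 h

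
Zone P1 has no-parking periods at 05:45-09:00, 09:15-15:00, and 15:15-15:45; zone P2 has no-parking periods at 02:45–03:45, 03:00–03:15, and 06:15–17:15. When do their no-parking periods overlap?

06:15-09:00, 09:15-15:00, 15:15-15:45

Merge the second list: 02:45-03:45, 06:15-17:15.
05:45-09:00 ∩ B → 06:15-09:00.
09:15-15:00 ∩ B → 09:15-15:00.
15:15-15:45 ∩ B → 15:15-15:45.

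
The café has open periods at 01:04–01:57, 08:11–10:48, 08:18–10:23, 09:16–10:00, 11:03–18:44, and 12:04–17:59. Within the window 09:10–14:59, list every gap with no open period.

The merged coverage is 01:04-01:57, 08:11-10:48, 11:03-18:44.
Uncovered inside 09:10-14:59: 10:48-11:03.

10:48-11:03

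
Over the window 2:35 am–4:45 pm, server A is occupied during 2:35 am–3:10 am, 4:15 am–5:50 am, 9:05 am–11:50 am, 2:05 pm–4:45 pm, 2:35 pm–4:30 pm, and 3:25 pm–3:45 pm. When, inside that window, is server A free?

The merged coverage is 2:35 am–3:10 am, 4:15 am–5:50 am, 9:05 am–11:50 am, 2:05 pm–4:45 pm.
Complement within 2:35 am–4:45 pm: 3:10 am–4:15 am, 5:50 am–9:05 am, 11:50 am–2:05 pm.

3:10 am–4:15 am, 5:50 am–9:05 am, 11:50 am–2:05 pm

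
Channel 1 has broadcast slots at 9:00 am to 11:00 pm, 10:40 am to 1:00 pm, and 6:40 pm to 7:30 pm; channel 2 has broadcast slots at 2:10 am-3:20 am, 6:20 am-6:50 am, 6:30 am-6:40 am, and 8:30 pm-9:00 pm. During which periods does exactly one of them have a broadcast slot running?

2:10 am-3:20 am, 6:20 am-6:50 am, 9:00 am-8:30 pm, 9:00 pm-11:00 pm

Merge the first list: 9:00 am-11:00 pm.
Merge the second list: 2:10 am-3:20 am, 6:20 am-6:50 am, 8:30 pm-9:00 pm.
A but not B: 9:00 am-8:30 pm, 9:00 pm-11:00 pm.
B but not A: 2:10 am-3:20 am, 6:20 am-6:50 am.
Combining gives A △ B.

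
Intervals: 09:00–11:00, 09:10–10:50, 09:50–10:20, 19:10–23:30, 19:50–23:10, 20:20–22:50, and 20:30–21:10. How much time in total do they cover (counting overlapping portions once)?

Merged: 09:00–11:00, 19:10–23:30.
Lengths: 2 h + 4 h 20 min = 6 h 20 min.

6 h 20 min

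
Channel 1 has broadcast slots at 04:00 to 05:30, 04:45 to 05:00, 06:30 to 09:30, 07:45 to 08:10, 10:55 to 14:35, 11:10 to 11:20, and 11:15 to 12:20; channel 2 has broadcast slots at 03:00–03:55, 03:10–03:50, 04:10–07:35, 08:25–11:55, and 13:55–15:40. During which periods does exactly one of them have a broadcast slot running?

03:00-03:55, 04:00-04:10, 05:30-06:30, 07:35-08:25, 09:30-10:55, 11:55-13:55, 14:35-15:40

First set merges to 04:00-05:30, 06:30-09:30, 10:55-14:35.
Second set merges to 03:00-03:55, 04:10-07:35, 08:25-11:55, 13:55-15:40.
A \ B = 04:00-04:10, 07:35-08:25, 11:55-13:55.
B \ A = 03:00-03:55, 05:30-06:30, 09:30-10:55, 14:35-15:40.
Union of the two gives the symmetric difference.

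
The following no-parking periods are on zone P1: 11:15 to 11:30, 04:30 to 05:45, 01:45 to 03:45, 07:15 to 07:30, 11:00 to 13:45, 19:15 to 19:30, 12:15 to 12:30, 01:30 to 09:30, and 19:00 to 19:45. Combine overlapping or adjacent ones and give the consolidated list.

Sort by start: 01:30–09:30, 01:45–03:45, 04:30–05:45, 07:15–07:30, 11:00–13:45, 11:15–11:30, 12:15–12:30, 19:00–19:45, 19:15–19:30.
01:45–03:45 overlaps/touches 01:30–09:30 → extend to 01:30–09:30.
04:30–05:45 overlaps/touches 01:30–09:30 → extend to 01:30–09:30.
07:15–07:30 overlaps/touches 01:30–09:30 → extend to 01:30–09:30.
11:00–13:45 is disjoint → start new block.
11:15–11:30 overlaps/touches 11:00–13:45 → extend to 11:00–13:45.
12:15–12:30 overlaps/touches 11:00–13:45 → extend to 11:00–13:45.
19:00–19:45 is disjoint → start new block.
19:15–19:30 overlaps/touches 19:00–19:45 → extend to 19:00–19:45.

01:30–09:30, 11:00–13:45, 19:00–19:45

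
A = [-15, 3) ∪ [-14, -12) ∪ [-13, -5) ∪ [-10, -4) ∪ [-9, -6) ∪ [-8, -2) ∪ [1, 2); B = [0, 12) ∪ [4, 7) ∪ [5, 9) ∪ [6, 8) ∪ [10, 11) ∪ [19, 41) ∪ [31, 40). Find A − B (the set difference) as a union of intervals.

[-15, 0)

A, merged: [-15, 3).
B, merged: [0, 12), [19, 41).
[-15, 3) with B removed leaves [-15, 0).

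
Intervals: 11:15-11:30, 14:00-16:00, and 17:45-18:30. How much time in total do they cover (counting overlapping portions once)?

Merged: 11:15–11:30, 14:00–16:00, 17:45–18:30.
Lengths: 15 min + 2 h + 45 min = 3 h.

3 h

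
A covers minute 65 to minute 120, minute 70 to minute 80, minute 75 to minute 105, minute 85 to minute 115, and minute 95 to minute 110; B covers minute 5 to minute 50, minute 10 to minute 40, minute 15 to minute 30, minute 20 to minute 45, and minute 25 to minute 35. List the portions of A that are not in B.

First set merges to minute 65 to minute 120.
Second set merges to minute 5 to minute 50.
minute 65 to minute 120: no B overlap → unchanged.

minute 65 to minute 120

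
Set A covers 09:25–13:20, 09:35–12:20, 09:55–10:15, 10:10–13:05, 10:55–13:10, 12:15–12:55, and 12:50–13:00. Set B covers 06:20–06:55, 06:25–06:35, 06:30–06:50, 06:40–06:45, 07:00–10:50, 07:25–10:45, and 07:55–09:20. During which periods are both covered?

A, merged: 09:25-13:20.
B, merged: 06:20-06:55, 07:00-10:50.
09:25-13:20 ∩ B → 09:25-10:50.

09:25-10:50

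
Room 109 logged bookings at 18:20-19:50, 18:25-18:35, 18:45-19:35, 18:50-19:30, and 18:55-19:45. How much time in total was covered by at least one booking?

Merged: 18:20–19:50.
Length: 1 h 30 min.

1 h 30 min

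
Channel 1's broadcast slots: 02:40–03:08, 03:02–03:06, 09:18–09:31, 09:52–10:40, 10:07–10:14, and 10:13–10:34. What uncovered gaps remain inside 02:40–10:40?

03:08-09:18, 09:31-09:52

After merging, the occupied span is 02:40-03:08, 09:18-09:31, 09:52-10:40.
Uncovered inside 02:40-10:40: 03:08-09:18, 09:31-09:52.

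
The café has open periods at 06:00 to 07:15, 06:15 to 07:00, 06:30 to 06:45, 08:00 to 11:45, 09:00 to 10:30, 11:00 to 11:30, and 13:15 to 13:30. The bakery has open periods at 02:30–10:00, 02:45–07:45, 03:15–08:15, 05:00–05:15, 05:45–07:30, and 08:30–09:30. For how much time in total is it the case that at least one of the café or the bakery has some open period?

9 h 30 min

Merge the first list: 06:00–07:15, 08:00–11:45, 13:15–13:30.
Merge the second list: 02:30–10:00.
A ∪ B = 02:30–11:45, 13:15–13:30.
Total: 9 h 15 min + 15 min = 9 h 30 min.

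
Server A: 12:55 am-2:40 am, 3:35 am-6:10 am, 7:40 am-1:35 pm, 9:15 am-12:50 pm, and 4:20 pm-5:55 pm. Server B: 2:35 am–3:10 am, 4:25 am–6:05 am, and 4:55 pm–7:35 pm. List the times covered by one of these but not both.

Merge the first list: 12:55 am–2:40 am, 3:35 am–6:10 am, 7:40 am–1:35 pm, 4:20 pm–5:55 pm.
A \ B = 12:55 am–2:35 am, 3:35 am–4:25 am, 6:05 am–6:10 am, 7:40 am–1:35 pm, 4:20 pm–4:55 pm.
B \ A = 2:40 am–3:10 am, 5:55 pm–7:35 pm.
Union of the two gives the symmetric difference.

12:55 am–2:35 am, 2:40 am–3:10 am, 3:35 am–4:25 am, 6:05 am–6:10 am, 7:40 am–1:35 pm, 4:20 pm–4:55 pm, 5:55 pm–7:35 pm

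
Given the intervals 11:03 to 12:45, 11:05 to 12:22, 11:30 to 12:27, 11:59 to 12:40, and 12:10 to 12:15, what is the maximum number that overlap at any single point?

5

At 12:10, 5 of the intervals are simultaneously active.
No point has more.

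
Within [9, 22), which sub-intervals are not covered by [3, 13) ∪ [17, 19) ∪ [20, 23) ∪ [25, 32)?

The merged coverage is [3, 13), [17, 19), [20, 23), [25, 32).
Complement within [9, 22): [13, 17), [19, 20).

[13, 17) ∪ [19, 20)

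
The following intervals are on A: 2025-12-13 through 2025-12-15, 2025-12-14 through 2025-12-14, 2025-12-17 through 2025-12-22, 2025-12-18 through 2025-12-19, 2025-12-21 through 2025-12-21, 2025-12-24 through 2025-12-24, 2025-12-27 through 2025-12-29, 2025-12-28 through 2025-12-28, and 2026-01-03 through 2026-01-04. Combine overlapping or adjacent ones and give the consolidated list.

2025-12-13 through 2025-12-15, 2025-12-17 through 2025-12-22, 2025-12-24 through 2025-12-24, 2025-12-27 through 2025-12-29, 2026-01-03 through 2026-01-04

2025-12-14 through 2025-12-14 overlaps/touches 2025-12-13 through 2025-12-15 → extend to 2025-12-13 through 2025-12-15.
2025-12-17 through 2025-12-22 is disjoint → start new block.
2025-12-18 through 2025-12-19 overlaps/touches 2025-12-17 through 2025-12-22 → extend to 2025-12-17 through 2025-12-22.
2025-12-21 through 2025-12-21 overlaps/touches 2025-12-17 through 2025-12-22 → extend to 2025-12-17 through 2025-12-22.
2025-12-24 through 2025-12-24 is disjoint → start new block.
2025-12-27 through 2025-12-29 is disjoint → start new block.
2025-12-28 through 2025-12-28 overlaps/touches 2025-12-27 through 2025-12-29 → extend to 2025-12-27 through 2025-12-29.
2026-01-03 through 2026-01-04 is disjoint → start new block.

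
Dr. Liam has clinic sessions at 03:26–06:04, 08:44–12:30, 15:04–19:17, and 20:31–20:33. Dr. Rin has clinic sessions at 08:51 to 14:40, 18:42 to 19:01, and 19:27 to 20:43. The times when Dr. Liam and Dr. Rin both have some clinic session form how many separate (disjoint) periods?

A ∩ B = 08:51–12:30, 18:42–19:01, 20:31–20:33.
That is 3 disjoint pieces.

3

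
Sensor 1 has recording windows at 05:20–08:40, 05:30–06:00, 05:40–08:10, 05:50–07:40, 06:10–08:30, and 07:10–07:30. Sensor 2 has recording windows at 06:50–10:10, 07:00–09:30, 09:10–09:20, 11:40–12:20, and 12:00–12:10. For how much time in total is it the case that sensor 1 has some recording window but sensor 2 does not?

A, merged: 05:20-08:40.
B, merged: 06:50-10:10, 11:40-12:20.
A \ B = 05:20-06:50.
Total: 1 h 30 min.

1 h 30 min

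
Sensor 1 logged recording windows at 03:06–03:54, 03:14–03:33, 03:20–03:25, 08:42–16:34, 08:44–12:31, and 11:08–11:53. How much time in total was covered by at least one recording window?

8 h 40 min

Merged: 03:06–03:54, 08:42–16:34.
Lengths: 48 min + 7 h 52 min = 8 h 40 min.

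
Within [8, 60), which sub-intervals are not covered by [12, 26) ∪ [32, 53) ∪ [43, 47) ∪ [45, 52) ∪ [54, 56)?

[8, 12) ∪ [26, 32) ∪ [53, 54) ∪ [56, 60)

The merged coverage is [12, 26), [32, 53), [54, 56).
Uncovered inside [8, 60): [8, 12), [26, 32), [53, 54), [56, 60).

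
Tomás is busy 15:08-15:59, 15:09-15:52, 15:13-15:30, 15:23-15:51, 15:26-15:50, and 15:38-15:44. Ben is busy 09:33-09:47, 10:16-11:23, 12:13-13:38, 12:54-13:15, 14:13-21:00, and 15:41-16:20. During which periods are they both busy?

First set merges to 15:08–15:59.
Second set merges to 09:33–09:47, 10:16–11:23, 12:13–13:38, 14:13–21:00.
15:08–15:59 meets the second set on 15:08–15:59.

15:08–15:59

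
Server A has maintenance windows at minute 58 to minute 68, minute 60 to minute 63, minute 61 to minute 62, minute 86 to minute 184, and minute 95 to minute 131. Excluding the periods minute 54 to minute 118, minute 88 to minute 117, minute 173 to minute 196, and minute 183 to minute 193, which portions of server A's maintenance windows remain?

minute 118 to minute 173

Merge the first list: minute 58 to minute 68, minute 86 to minute 184.
Merge the second list: minute 54 to minute 118, minute 173 to minute 196.
minute 58 to minute 68: entirely removed.
minute 86 to minute 184 \ B = minute 118 to minute 173.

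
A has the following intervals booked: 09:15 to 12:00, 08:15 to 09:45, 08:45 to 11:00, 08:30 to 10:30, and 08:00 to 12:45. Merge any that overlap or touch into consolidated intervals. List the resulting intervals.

08:00-12:45

Sort by start: 08:00-12:45, 08:15-09:45, 08:30-10:30, 08:45-11:00, 09:15-12:00.
08:15-09:45 overlaps/touches 08:00-12:45 → extend to 08:00-12:45.
08:30-10:30 overlaps/touches 08:00-12:45 → extend to 08:00-12:45.
08:45-11:00 overlaps/touches 08:00-12:45 → extend to 08:00-12:45.
09:15-12:00 overlaps/touches 08:00-12:45 → extend to 08:00-12:45.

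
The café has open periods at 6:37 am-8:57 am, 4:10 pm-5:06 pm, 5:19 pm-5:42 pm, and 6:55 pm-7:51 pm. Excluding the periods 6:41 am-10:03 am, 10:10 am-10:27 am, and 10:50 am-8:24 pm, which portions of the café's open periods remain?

6:37 am–8:57 am minus B → 6:37 am–6:41 am.
4:10 pm–5:06 pm: fully covered by B → removed.
5:19 pm–5:42 pm: fully covered by B → removed.
6:55 pm–7:51 pm: fully covered by B → removed.

6:37 am–6:41 am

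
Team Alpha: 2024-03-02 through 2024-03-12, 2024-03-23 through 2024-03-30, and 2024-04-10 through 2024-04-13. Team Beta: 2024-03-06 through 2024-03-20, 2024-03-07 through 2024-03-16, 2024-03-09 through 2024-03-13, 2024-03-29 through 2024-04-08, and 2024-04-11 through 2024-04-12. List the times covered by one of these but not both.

2024-03-02 through 2024-03-05, 2024-03-13 through 2024-03-20, 2024-03-23 through 2024-03-28, 2024-03-31 through 2024-04-08, 2024-04-10 through 2024-04-10, 2024-04-13 through 2024-04-13

B, merged: 2024-03-06 through 2024-03-20, 2024-03-29 through 2024-04-08, 2024-04-11 through 2024-04-12.
A \ B = 2024-03-02 through 2024-03-05, 2024-03-23 through 2024-03-28, 2024-04-10 through 2024-04-10, 2024-04-13 through 2024-04-13.
B \ A = 2024-03-13 through 2024-03-20, 2024-03-31 through 2024-04-08.
Union of the two gives the symmetric difference.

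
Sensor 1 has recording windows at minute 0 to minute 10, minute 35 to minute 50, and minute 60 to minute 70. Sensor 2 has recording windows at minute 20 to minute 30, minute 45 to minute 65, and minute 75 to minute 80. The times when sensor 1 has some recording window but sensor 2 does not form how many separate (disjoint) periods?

3

A \ B = minute 0 to minute 10, minute 35 to minute 45, minute 65 to minute 70.
That is 3 disjoint pieces.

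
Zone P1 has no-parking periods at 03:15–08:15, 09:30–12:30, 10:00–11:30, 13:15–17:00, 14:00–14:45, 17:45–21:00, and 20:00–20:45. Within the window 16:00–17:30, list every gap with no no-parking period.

17:00–17:30

The merged coverage is 03:15–08:15, 09:30–12:30, 13:15–17:00, 17:45–21:00.
Uncovered inside 16:00–17:30: 17:00–17:30.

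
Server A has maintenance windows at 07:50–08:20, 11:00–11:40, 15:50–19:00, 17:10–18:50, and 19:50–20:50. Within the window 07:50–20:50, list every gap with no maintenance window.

After merging, the occupied span is 07:50–08:20, 11:00–11:40, 15:50–19:00, 19:50–20:50.
Complement within 07:50–20:50: 08:20–11:00, 11:40–15:50, 19:00–19:50.

08:20–11:00, 11:40–15:50, 19:00–19:50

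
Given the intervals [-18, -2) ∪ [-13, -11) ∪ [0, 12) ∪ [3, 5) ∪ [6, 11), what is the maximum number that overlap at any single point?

2

At -13, 2 of the intervals are simultaneously active.
No point has more.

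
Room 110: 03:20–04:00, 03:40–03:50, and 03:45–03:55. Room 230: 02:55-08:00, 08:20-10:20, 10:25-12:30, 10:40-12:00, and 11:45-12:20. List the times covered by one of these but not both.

First set merges to 03:20–04:00.
Second set merges to 02:55–08:00, 08:20–10:20, 10:25–12:30.
A \ B = none.
B \ A = 02:55–03:20, 04:00–08:00, 08:20–10:20, 10:25–12:30.
Union of the two gives the symmetric difference.

02:55–03:20, 04:00–08:00, 08:20–10:20, 10:25–12:30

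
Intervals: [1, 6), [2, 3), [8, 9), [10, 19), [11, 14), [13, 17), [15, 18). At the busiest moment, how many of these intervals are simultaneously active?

3

Walk the sorted start/end points keeping a running depth.
The depth first hits 3 at 13.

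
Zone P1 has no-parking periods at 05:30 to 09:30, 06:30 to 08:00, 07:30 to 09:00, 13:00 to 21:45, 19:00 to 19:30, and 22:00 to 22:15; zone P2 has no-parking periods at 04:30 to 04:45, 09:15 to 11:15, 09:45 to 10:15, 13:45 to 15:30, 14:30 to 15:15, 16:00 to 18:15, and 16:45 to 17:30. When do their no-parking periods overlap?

First set merges to 05:30-09:30, 13:00-21:45, 22:00-22:15.
Second set merges to 04:30-04:45, 09:15-11:15, 13:45-15:30, 16:00-18:15.
05:30-09:30 ∩ B → 09:15-09:30.
13:00-21:45 ∩ B → 13:45-15:30, 16:00-18:15.
22:00-22:15 meets no B interval.

09:15-09:30, 13:45-15:30, 16:00-18:15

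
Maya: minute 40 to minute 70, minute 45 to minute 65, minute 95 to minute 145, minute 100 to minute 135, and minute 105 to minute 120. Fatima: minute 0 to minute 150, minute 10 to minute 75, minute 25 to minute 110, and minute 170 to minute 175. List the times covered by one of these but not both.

A, merged: minute 40 to minute 70, minute 95 to minute 145.
B, merged: minute 0 to minute 150, minute 170 to minute 175.
A but not B: none.
B but not A: minute 0 to minute 40, minute 70 to minute 95, minute 145 to minute 150, minute 170 to minute 175.
Combining gives A △ B.

minute 0 to minute 40, minute 70 to minute 95, minute 145 to minute 150, minute 170 to minute 175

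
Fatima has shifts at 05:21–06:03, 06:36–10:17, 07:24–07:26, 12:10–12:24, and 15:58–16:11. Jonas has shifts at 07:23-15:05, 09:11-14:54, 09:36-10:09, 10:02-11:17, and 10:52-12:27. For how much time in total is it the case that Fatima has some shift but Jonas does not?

First set merges to 05:21-06:03, 06:36-10:17, 12:10-12:24, 15:58-16:11.
Second set merges to 07:23-15:05.
A \ B = 05:21-06:03, 06:36-07:23, 15:58-16:11.
Total: 42 min + 47 min + 13 min = 1 h 42 min.

1 h 42 min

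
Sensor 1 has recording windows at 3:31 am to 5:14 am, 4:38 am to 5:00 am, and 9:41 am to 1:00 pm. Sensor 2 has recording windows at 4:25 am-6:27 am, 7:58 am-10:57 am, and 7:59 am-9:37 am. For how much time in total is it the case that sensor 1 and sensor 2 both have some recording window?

2 h 5 min

A, merged: 3:31 am-5:14 am, 9:41 am-1:00 pm.
B, merged: 4:25 am-6:27 am, 7:58 am-10:57 am.
A ∩ B = 4:25 am-5:14 am, 9:41 am-10:57 am.
Total: 49 min + 1 h 16 min = 2 h 5 min.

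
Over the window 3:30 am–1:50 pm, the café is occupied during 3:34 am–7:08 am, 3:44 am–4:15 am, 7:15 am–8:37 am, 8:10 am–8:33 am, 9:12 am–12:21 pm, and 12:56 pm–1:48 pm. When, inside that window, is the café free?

Covered (merged): 3:34 am–7:08 am, 7:15 am–8:37 am, 9:12 am–12:21 pm, 12:56 pm–1:48 pm.
Gaps within 3:30 am–1:50 pm: 3:30 am–3:34 am, 7:08 am–7:15 am, 8:37 am–9:12 am, 12:21 pm–12:56 pm, 1:48 pm–1:50 pm.

3:30 am–3:34 am, 7:08 am–7:15 am, 8:37 am–9:12 am, 12:21 pm–12:56 pm, 1:48 pm–1:50 pm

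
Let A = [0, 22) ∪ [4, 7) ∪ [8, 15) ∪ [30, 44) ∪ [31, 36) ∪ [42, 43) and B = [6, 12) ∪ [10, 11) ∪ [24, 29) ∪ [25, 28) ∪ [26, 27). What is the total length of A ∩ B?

A, merged: [0, 22), [30, 44).
B, merged: [6, 12), [24, 29).
A ∩ B = [6, 12).
Total: 6.

6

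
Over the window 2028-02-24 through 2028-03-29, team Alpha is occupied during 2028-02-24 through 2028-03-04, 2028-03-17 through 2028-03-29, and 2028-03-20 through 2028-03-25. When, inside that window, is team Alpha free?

Covered (merged): 2028-02-24 through 2028-03-04, 2028-03-17 through 2028-03-29.
Uncovered inside 2028-02-24 through 2028-03-29: 2028-03-05 through 2028-03-16.

2028-03-05 through 2028-03-16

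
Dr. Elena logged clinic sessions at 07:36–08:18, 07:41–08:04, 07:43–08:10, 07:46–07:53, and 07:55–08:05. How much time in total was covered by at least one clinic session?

Merged: 07:36–08:18.
Length: 42 min.

42 min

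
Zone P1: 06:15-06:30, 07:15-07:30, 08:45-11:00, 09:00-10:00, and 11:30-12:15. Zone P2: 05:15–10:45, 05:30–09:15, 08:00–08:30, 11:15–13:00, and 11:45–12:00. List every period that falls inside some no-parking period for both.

06:15–06:30, 07:15–07:30, 08:45–10:45, 11:30–12:15

Merge the first list: 06:15–06:30, 07:15–07:30, 08:45–11:00, 11:30–12:15.
Merge the second list: 05:15–10:45, 11:15–13:00.
06:15–06:30 overlaps B on 06:15–06:30.
07:15–07:30 overlaps B on 07:15–07:30.
08:45–11:00 overlaps B on 08:45–10:45.
11:30–12:15 overlaps B on 11:30–12:15.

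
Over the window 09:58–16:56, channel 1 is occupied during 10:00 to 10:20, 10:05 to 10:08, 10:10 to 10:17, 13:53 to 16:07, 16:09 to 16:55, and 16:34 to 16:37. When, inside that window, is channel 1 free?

09:58–10:00, 10:20–13:53, 16:07–16:09, 16:55–16:56

The merged coverage is 10:00–10:20, 13:53–16:07, 16:09–16:55.
Uncovered inside 09:58–16:56: 09:58–10:00, 10:20–13:53, 16:07–16:09, 16:55–16:56.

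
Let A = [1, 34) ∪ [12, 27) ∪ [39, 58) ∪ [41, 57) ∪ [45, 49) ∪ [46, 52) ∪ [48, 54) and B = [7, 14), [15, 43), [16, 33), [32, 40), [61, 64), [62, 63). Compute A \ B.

Merge the first list: [1, 34), [39, 58).
Merge the second list: [7, 14), [15, 43), [61, 64).
[1, 34) minus B → [1, 7), [14, 15).
[39, 58) minus B → [43, 58).

[1, 7) ∪ [14, 15) ∪ [43, 58)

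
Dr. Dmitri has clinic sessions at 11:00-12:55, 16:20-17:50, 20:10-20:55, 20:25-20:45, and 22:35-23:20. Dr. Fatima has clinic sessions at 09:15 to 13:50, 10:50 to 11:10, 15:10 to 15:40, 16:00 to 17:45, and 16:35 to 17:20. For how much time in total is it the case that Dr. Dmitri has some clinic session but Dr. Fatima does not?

1 h 35 min

First set merges to 11:00-12:55, 16:20-17:50, 20:10-20:55, 22:35-23:20.
Second set merges to 09:15-13:50, 15:10-15:40, 16:00-17:45.
A \ B = 17:45-17:50, 20:10-20:55, 22:35-23:20.
Total: 5 min + 45 min + 45 min = 1 h 35 min.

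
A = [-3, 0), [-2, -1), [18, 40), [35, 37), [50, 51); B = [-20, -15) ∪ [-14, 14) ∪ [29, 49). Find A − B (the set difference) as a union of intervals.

Merge the first list: [-3, 0), [18, 40), [50, 51).
[-3, 0): entirely removed.
[18, 40) \ B = [18, 29).
[50, 51): nothing removed.

[18, 29) ∪ [50, 51)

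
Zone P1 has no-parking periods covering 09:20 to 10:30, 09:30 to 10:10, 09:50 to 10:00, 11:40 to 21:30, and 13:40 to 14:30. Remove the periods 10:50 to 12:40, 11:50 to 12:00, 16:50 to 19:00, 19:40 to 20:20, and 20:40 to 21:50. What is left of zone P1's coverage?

Merge the first list: 09:20–10:30, 11:40–21:30.
Merge the second list: 10:50–12:40, 16:50–19:00, 19:40–20:20, 20:40–21:50.
09:20–10:30: no B overlap → unchanged.
11:40–21:30 minus B → 12:40–16:50, 19:00–19:40, 20:20–20:40.

09:20–10:30, 12:40–16:50, 19:00–19:40, 20:20–20:40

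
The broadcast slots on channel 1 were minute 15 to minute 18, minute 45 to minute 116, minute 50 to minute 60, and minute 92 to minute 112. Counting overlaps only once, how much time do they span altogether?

Merged: minute 15 to minute 18, minute 45 to minute 116.
Lengths: 3 minutes + 71 minutes = 74 minutes.

74 minutes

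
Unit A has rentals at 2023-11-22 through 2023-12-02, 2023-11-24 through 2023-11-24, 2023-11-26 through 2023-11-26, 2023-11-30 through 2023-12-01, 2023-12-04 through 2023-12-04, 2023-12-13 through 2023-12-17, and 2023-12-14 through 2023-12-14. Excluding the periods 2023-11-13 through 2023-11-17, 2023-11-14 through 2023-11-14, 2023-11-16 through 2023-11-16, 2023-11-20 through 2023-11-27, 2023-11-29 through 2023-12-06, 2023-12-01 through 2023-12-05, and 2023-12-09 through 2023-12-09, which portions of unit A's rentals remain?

2023-11-28 through 2023-11-28, 2023-12-13 through 2023-12-17

Merge the first list: 2023-11-22 through 2023-12-02, 2023-12-04 through 2023-12-04, 2023-12-13 through 2023-12-17.
Merge the second list: 2023-11-13 through 2023-11-17, 2023-11-20 through 2023-11-27, 2023-11-29 through 2023-12-06, 2023-12-09 through 2023-12-09.
2023-11-22 through 2023-12-02 with B removed leaves 2023-11-28 through 2023-11-28.
2023-12-04 through 2023-12-04 lies entirely inside B → drops out.
2023-12-13 through 2023-12-17 is untouched.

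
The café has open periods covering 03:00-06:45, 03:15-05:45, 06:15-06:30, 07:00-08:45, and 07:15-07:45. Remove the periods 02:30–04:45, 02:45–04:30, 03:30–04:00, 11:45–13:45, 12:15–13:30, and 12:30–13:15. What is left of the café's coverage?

04:45–06:45, 07:00–08:45

Merge the first list: 03:00–06:45, 07:00–08:45.
Merge the second list: 02:30–04:45, 11:45–13:45.
03:00–06:45 with B removed leaves 04:45–06:45.
07:00–08:45 is untouched.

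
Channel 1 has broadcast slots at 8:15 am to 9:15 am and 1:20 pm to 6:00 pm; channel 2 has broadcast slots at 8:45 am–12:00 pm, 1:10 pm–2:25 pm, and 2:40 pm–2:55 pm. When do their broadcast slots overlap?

8:45 am–9:15 am, 1:20 pm–2:25 pm, 2:40 pm–2:55 pm

8:15 am–9:15 am meets the second set on 8:45 am–9:15 am.
1:20 pm–6:00 pm meets the second set on 1:20 pm–2:25 pm, 2:40 pm–2:55 pm.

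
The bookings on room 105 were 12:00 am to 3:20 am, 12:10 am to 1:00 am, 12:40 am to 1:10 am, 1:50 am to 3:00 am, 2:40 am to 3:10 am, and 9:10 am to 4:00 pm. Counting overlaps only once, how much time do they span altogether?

10 h 10 min

Merged: 12:00 am–3:20 am, 9:10 am–4:00 pm.
Lengths: 3 h 20 min + 6 h 50 min = 10 h 10 min.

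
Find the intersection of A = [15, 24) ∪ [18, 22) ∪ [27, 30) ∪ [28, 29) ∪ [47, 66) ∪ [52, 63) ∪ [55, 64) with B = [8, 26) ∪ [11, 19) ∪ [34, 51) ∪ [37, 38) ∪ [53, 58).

[15, 24) ∪ [47, 51) ∪ [53, 58)

Merge the first list: [15, 24), [27, 30), [47, 66).
Merge the second list: [8, 26), [34, 51), [53, 58).
[15, 24) ∩ B → [15, 24).
[27, 30) meets no B interval.
[47, 66) ∩ B → [47, 51), [53, 58).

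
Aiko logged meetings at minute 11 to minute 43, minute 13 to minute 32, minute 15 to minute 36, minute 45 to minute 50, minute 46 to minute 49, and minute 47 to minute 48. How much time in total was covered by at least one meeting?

37 minutes

Merged: minute 11 to minute 43, minute 45 to minute 50.
Lengths: 32 minutes + 5 minutes = 37 minutes.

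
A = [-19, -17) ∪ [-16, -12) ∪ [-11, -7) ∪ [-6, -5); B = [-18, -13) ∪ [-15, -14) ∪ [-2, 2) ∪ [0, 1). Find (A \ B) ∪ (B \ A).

[-19, -18) ∪ [-17, -16) ∪ [-13, -12) ∪ [-11, -7) ∪ [-6, -5) ∪ [-2, 2)

Merge the second list: [-18, -13), [-2, 2).
Only in the first: [-19, -18), [-13, -12), [-11, -7), [-6, -5).
Only in the second: [-17, -16), [-2, 2).
Together these are the periods covered by exactly one.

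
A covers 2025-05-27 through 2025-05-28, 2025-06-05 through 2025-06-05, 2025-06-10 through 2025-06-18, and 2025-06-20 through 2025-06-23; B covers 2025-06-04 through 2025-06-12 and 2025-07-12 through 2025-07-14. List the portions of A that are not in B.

2025-05-27 through 2025-05-28 is untouched.
2025-06-05 through 2025-06-05 lies entirely inside B → drops out.
2025-06-10 through 2025-06-18 with B removed leaves 2025-06-13 through 2025-06-18.
2025-06-20 through 2025-06-23 is untouched.

2025-05-27 through 2025-05-28, 2025-06-13 through 2025-06-18, 2025-06-20 through 2025-06-23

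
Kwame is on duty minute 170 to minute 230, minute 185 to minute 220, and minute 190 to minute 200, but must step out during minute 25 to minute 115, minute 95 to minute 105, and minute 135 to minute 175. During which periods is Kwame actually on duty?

First set merges to minute 170 to minute 230.
Second set merges to minute 25 to minute 115, minute 135 to minute 175.
minute 170 to minute 230 minus B → minute 175 to minute 230.

minute 175 to minute 230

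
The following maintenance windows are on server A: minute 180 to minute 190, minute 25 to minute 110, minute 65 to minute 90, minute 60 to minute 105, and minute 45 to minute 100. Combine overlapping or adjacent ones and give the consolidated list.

minute 25 to minute 110, minute 180 to minute 190

Sort by start: minute 25 to minute 110, minute 45 to minute 100, minute 60 to minute 105, minute 65 to minute 90, minute 180 to minute 190.
minute 45 to minute 100 overlaps/touches minute 25 to minute 110 → extend to minute 25 to minute 110.
minute 60 to minute 105 overlaps/touches minute 25 to minute 110 → extend to minute 25 to minute 110.
minute 65 to minute 90 overlaps/touches minute 25 to minute 110 → extend to minute 25 to minute 110.
minute 180 to minute 190 is disjoint → start new block.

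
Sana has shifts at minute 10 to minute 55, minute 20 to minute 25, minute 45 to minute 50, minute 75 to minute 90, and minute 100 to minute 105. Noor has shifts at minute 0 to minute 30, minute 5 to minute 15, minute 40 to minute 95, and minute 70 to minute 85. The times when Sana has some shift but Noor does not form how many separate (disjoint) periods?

A, merged: minute 10 to minute 55, minute 75 to minute 90, minute 100 to minute 105.
B, merged: minute 0 to minute 30, minute 40 to minute 95.
A \ B = minute 30 to minute 40, minute 100 to minute 105.
That is 2 disjoint pieces.

2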